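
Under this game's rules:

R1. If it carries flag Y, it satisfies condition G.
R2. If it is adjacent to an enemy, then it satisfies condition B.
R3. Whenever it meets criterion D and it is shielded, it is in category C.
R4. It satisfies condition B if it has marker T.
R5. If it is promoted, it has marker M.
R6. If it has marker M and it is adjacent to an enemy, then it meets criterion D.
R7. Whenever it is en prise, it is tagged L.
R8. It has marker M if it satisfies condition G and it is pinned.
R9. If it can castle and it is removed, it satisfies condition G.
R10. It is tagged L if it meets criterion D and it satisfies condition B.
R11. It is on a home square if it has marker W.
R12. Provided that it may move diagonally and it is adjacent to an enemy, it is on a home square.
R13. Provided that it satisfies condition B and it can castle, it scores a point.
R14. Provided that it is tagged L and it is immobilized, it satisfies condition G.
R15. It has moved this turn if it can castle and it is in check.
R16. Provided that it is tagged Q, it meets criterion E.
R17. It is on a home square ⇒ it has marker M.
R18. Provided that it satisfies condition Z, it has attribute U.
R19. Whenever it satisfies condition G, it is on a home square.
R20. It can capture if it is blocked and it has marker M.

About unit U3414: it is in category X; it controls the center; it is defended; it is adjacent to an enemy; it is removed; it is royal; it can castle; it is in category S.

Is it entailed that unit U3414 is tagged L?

By R2 (it is adjacent to an enemy): it satisfies condition B.
By R9 (it can castle, it is removed): it satisfies condition G.
By R19 (it satisfies condition G): it is on a home square.
By R17 (it is on a home square): it has marker M.
By R6 (it has marker M, it is adjacent to an enemy): it meets criterion D.
By R10 (it meets criterion D, it satisfies condition B): it is tagged L.

Yes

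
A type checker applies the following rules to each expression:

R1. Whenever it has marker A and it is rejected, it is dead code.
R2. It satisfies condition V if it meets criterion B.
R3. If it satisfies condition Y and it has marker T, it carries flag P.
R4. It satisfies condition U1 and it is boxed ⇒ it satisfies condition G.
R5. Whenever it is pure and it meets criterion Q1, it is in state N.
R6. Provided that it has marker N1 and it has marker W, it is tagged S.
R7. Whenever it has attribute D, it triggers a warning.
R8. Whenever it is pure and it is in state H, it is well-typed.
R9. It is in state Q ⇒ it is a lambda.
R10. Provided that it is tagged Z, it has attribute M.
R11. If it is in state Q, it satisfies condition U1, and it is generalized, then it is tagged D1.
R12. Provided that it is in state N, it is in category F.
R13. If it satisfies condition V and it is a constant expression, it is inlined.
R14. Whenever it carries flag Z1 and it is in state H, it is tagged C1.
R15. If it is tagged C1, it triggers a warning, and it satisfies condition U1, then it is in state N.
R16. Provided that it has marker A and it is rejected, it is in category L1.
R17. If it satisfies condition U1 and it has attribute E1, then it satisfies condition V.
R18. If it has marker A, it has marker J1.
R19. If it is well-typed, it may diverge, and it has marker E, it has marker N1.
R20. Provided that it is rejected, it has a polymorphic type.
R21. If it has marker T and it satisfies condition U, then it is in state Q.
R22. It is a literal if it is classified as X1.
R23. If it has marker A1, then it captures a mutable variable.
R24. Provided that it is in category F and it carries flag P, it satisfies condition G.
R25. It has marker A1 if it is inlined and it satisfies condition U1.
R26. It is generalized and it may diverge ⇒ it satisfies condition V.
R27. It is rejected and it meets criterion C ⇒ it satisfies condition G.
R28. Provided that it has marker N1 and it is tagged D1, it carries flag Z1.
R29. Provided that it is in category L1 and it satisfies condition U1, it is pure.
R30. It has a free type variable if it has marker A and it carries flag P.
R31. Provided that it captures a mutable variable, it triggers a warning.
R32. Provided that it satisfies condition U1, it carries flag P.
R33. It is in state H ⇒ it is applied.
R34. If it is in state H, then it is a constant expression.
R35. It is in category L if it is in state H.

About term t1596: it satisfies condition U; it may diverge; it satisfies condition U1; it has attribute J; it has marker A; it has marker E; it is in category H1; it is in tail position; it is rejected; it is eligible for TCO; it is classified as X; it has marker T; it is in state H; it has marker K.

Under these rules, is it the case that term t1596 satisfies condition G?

Forward chaining from the given facts derives: is dead code, is in category L1, has marker J1, has a polymorphic type, is in state Q, is pure, carries flag P, is applied, is a constant expression, is in category L, is well-typed, is a lambda, has marker N1, has a free type variable.
Rules concluding "it satisfies condition G": R4 needs "it is boxed"; R24 needs "it is in category F"; R27 needs "it meets criterion C" — none of these are established.

No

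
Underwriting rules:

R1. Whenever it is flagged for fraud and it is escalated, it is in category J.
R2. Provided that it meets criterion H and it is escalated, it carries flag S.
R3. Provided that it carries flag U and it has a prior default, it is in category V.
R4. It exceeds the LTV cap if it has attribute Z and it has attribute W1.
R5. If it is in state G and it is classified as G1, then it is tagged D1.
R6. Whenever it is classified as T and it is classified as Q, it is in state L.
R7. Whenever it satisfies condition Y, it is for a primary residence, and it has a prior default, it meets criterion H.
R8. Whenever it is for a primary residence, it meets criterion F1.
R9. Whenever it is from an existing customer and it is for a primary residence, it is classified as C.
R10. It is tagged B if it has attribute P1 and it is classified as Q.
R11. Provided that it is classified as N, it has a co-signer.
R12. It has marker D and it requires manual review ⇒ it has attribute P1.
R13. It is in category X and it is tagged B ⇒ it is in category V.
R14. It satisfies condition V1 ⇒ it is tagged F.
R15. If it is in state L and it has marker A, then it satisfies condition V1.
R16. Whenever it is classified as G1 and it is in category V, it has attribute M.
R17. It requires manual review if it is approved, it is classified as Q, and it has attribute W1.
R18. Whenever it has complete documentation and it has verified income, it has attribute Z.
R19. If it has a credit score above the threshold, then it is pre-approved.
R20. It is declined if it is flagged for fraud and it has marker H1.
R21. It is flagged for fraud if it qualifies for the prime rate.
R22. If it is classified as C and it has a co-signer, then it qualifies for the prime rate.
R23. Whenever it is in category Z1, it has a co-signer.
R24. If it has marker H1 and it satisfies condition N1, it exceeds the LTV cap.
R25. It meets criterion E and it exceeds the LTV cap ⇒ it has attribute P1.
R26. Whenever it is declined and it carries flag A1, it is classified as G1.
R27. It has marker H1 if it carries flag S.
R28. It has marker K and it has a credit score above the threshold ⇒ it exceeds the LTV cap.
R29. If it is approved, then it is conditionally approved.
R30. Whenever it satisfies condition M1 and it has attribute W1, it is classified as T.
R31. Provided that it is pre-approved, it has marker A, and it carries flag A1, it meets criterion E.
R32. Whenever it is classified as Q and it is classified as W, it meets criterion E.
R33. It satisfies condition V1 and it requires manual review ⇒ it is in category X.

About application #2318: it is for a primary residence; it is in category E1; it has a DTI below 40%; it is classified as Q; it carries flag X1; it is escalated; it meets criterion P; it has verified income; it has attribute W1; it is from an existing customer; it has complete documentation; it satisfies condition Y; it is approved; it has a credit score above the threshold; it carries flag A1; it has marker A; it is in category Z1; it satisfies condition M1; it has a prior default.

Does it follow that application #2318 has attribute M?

Yes

By R7 (it satisfies condition Y, it is for a primary residence, it has a prior default): it meets criterion H.
By R9 (it is from an existing customer, it is for a primary residence): it is classified as C.
By R17 (it is approved, it is classified as Q, it has attribute W1): it requires manual review.
By R18 (it has complete documentation, it has verified income): it has attribute Z.
By R19 (it has a credit score above the threshold): it is pre-approved.
By R23 (it is in category Z1): it has a co-signer.
By R30 (it satisfies condition M1, it has attribute W1): it is classified as T.
By R31 (it is pre-approved, it has marker A, it carries flag A1): it meets criterion E.
By R2 (it meets criterion H, it is escalated): it carries flag S.
By R4 (it has attribute Z, it has attribute W1): it exceeds the LTV cap.
By R6 (it is classified as T, it is classified as Q): it is in state L.
By R15 (it is in state L, it has marker A): it satisfies condition V1.
By R22 (it is classified as C, it has a co-signer): it qualifies for the prime rate.
By R25 (it meets criterion E, it exceeds the LTV cap): it has attribute P1.
By R27 (it carries flag S): it has marker H1.
By R33 (it satisfies condition V1, it requires manual review): it is in category X.
By R10 (it has attribute P1, it is classified as Q): it is tagged B.
By R13 (it is in category X, it is tagged B): it is in category V.
By R21 (it qualifies for the prime rate): it is flagged for fraud.
By R20 (it is flagged for fraud, it has marker H1): it is declined.
By R26 (it is declined, it carries flag A1): it is classified as G1.
By R16 (it is classified as G1, it is in category V): it has attribute M.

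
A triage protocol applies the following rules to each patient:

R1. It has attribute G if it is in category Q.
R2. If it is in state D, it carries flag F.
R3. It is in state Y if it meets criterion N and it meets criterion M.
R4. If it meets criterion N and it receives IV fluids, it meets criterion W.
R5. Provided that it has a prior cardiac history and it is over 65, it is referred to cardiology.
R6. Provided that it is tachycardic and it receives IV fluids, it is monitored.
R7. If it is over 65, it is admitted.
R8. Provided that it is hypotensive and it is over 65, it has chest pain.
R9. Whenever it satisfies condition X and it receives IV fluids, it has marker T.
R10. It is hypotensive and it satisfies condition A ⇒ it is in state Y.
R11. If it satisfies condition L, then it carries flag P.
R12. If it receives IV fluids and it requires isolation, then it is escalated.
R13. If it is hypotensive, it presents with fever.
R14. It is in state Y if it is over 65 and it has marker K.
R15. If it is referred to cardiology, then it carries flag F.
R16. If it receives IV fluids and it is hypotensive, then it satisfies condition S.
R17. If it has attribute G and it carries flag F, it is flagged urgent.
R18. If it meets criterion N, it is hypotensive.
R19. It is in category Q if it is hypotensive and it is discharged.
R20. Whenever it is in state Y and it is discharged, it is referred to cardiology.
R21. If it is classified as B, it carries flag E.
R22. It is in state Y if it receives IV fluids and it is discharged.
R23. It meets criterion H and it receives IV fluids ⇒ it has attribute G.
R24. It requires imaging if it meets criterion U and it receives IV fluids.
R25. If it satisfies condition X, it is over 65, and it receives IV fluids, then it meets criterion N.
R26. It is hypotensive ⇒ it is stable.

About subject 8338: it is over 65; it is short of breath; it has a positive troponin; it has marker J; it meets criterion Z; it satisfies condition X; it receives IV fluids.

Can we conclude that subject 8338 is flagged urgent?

Forward chaining from the given facts derives: is admitted, has marker T, meets criterion N, meets criterion W, is hypotensive, is stable, has chest pain, presents with fever, satisfies condition S.
The only rule concluding "it is flagged urgent" is R17, which needs "it has attribute G"; that is never established.

No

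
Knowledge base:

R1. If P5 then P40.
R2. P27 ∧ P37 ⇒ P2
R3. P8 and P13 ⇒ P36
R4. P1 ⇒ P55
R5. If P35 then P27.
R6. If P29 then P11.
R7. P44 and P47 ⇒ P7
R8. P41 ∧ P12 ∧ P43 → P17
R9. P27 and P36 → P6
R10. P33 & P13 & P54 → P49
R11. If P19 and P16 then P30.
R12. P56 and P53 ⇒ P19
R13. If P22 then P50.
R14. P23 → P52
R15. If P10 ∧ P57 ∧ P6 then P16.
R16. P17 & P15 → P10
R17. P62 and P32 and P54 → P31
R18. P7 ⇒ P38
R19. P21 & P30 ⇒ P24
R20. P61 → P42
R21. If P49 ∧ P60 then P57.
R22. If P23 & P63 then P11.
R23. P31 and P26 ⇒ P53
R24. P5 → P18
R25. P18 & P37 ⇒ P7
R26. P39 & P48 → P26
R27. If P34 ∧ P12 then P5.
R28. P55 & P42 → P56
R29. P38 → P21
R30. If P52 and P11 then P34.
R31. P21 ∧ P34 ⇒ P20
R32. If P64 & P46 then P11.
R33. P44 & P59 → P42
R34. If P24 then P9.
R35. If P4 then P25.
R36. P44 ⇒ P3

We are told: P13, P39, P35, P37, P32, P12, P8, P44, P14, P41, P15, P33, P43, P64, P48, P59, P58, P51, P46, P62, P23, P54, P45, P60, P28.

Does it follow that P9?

Forward chaining from the given facts derives: P36, P27, P17, P6, P49, P52, P10, P31, P57, P26, P11, P42, P3, P2, P16, P53, P34, P5, P40, P18, P7, P38, P21, P20.
The only rule concluding P9 is R34, which needs P24; that is never established.

No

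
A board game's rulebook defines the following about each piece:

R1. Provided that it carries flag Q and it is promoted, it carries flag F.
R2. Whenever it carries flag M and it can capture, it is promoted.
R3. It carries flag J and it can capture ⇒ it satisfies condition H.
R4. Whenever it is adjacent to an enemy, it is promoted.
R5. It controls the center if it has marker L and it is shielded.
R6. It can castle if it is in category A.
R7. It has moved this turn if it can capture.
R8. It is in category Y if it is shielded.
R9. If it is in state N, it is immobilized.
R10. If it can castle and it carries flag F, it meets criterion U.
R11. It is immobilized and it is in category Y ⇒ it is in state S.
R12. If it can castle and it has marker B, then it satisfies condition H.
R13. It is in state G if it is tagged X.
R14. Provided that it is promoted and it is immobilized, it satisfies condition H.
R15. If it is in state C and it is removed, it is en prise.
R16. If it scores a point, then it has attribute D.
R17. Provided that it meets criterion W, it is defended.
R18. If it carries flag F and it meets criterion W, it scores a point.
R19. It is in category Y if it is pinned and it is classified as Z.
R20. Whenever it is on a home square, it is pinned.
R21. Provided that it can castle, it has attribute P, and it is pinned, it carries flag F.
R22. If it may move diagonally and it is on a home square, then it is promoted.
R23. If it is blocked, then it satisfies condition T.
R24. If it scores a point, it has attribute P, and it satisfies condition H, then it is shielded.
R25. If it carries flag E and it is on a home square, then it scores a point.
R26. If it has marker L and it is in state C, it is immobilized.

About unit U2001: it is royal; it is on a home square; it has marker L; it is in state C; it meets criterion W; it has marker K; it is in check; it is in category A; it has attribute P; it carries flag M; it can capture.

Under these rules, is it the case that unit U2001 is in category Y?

Yes

By R2 (it carries flag M, it can capture): it is promoted.
By R6 (it is in category A): it can castle.
By R20 (it is on a home square): it is pinned.
By R21 (it can castle, it has attribute P, it is pinned): it carries flag F.
By R26 (it has marker L, it is in state C): it is immobilized.
By R14 (it is promoted, it is immobilized): it satisfies condition H.
By R18 (it carries flag F, it meets criterion W): it scores a point.
By R24 (it scores a point, it has attribute P, it satisfies condition H): it is shielded.
By R8 (it is shielded): it is in category Y.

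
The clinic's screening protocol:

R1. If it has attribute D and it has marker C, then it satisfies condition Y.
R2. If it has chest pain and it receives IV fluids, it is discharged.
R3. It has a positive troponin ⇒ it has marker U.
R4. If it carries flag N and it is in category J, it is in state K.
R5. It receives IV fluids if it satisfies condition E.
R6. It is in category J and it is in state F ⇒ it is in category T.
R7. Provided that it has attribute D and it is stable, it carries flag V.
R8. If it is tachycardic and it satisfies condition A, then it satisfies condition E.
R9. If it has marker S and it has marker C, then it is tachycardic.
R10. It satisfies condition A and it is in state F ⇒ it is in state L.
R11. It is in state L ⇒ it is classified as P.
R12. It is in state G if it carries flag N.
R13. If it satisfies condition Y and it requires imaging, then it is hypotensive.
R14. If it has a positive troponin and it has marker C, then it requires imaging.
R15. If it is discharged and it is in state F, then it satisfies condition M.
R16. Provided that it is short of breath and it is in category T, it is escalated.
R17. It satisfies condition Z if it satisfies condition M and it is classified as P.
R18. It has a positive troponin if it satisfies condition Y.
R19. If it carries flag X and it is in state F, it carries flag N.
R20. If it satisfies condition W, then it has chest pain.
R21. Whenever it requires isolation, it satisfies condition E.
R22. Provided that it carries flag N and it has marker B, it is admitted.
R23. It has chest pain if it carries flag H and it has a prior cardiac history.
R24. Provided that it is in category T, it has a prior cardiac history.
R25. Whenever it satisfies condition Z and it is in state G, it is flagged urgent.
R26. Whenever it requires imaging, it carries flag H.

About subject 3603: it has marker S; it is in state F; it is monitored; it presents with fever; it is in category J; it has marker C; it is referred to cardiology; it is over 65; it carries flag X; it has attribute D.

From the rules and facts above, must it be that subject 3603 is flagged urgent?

No

Forward chaining from the given facts derives: satisfies condition Y, is in category T, is tachycardic, has a positive troponin, carries flag N, has a prior cardiac history, has marker U, is in state K, is in state G, requires imaging, carries flag H, is hypotensive, has chest pain.
The only rule concluding "it is flagged urgent" is R25, which needs "it satisfies condition Z"; that is never established.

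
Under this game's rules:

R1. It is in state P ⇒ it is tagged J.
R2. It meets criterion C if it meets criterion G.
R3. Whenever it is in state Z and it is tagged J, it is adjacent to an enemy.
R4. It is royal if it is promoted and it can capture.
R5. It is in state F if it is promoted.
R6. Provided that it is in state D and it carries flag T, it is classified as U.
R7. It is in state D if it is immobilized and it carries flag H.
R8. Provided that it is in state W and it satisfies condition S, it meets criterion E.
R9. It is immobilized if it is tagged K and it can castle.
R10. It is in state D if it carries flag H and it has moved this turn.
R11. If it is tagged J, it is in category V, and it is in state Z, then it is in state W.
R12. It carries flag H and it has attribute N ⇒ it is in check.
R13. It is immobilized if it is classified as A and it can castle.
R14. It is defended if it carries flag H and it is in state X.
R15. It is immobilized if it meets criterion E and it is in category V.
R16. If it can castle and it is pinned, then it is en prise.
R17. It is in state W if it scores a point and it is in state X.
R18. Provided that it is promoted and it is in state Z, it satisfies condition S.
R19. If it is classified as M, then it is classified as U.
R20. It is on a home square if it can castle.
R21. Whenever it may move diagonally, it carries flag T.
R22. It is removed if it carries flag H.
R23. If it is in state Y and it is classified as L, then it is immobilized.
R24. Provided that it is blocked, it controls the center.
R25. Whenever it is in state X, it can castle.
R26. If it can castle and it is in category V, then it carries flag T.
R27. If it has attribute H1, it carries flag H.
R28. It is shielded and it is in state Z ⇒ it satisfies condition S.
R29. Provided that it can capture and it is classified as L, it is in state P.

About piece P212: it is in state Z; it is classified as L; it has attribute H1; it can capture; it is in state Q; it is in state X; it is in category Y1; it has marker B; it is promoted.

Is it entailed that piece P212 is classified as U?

No

Forward chaining from the given facts derives: is royal, is in state F, satisfies condition S, can castle, carries flag H, is in state P, is tagged J, is adjacent to an enemy, is defended, is on a home square, is removed.
Rules concluding "it is classified as U": R6 needs "it is in state D"; R19 needs "it is classified as M" — none of these are established.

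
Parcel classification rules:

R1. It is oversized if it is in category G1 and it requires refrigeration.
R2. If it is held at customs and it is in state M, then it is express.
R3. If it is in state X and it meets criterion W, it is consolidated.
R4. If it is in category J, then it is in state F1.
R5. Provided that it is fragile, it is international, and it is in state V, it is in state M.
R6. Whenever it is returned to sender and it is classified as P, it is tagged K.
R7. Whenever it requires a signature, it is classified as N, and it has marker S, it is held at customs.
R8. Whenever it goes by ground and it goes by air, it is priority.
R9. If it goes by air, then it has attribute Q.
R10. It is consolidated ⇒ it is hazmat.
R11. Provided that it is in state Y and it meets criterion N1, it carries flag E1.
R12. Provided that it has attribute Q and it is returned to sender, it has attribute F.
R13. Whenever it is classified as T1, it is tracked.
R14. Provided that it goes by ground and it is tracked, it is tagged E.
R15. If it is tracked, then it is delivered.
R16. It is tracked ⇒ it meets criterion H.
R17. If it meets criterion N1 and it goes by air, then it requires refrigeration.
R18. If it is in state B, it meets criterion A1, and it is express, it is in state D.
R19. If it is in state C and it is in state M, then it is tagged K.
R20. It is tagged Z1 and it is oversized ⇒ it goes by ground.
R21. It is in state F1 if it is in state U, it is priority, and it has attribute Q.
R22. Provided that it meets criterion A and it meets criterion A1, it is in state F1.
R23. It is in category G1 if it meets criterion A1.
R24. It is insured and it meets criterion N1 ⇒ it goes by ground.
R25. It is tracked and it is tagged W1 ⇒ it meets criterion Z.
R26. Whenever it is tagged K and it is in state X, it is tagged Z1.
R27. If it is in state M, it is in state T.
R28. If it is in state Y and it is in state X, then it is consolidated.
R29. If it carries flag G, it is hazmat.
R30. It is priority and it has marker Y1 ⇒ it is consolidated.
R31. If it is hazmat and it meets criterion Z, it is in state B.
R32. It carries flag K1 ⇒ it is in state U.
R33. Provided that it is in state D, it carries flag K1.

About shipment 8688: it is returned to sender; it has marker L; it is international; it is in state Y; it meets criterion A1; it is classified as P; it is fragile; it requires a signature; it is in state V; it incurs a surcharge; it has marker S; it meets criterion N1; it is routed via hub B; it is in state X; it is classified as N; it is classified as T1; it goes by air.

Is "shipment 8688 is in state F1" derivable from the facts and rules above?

No

Forward chaining from the given facts derives: is in state M, is tagged K, is held at customs, has attribute Q, carries flag E1, has attribute F, is tracked, is delivered, meets criterion H, requires refrigeration, is in category G1, is tagged Z1, is in state T, is consolidated, is oversized, is express, is hazmat, goes by ground, is priority, is tagged E.
Rules concluding "it is in state F1": R4 needs "it is in category J"; R21 needs "it is in state U"; R22 needs "it meets criterion A" — none of these are established.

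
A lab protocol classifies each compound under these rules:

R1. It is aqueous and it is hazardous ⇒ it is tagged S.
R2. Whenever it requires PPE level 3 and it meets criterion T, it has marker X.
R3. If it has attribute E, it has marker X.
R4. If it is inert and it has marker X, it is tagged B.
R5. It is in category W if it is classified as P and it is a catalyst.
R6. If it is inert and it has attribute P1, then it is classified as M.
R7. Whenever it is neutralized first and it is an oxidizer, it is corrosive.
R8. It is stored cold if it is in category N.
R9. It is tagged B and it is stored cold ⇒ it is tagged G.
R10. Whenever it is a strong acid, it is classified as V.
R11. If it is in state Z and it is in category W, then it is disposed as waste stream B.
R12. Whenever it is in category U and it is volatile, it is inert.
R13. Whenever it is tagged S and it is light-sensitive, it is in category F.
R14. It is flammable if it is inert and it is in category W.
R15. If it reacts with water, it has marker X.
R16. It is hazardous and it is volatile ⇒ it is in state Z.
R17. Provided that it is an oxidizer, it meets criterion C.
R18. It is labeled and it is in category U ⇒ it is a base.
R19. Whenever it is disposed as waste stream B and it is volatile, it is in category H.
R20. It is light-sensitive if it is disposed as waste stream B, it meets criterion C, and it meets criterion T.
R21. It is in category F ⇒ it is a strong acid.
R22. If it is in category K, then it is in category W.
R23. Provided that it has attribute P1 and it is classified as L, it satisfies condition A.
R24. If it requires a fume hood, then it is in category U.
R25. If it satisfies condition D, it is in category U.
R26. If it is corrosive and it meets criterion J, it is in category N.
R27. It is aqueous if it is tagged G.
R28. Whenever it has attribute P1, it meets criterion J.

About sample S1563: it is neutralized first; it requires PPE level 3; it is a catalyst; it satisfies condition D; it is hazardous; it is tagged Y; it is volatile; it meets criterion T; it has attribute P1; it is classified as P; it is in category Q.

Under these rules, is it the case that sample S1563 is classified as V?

Forward chaining from the given facts derives: has marker X, is in category W, is in state Z, is in category U, meets criterion J, is disposed as waste stream B, is inert, is flammable, is in category H, is tagged B, is classified as M.
The only rule concluding "it is classified as V" is R10, which needs "it is a strong acid"; that is never established.

No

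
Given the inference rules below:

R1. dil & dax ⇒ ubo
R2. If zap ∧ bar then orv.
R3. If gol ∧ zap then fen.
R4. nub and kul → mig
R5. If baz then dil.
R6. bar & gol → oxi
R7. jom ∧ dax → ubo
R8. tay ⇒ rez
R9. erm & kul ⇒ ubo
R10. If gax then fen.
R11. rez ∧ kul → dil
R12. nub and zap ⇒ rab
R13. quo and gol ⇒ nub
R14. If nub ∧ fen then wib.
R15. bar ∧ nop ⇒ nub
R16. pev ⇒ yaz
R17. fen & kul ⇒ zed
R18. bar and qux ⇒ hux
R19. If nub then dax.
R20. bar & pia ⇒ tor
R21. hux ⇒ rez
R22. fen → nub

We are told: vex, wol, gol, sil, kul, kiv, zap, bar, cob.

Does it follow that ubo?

No

Forward chaining from the given facts derives: orv, fen, oxi, zed, nub, mig, rab, wib, dax.
Rules concluding ubo: R1 needs dil; R7 needs jom; R9 needs erm — none of these are established.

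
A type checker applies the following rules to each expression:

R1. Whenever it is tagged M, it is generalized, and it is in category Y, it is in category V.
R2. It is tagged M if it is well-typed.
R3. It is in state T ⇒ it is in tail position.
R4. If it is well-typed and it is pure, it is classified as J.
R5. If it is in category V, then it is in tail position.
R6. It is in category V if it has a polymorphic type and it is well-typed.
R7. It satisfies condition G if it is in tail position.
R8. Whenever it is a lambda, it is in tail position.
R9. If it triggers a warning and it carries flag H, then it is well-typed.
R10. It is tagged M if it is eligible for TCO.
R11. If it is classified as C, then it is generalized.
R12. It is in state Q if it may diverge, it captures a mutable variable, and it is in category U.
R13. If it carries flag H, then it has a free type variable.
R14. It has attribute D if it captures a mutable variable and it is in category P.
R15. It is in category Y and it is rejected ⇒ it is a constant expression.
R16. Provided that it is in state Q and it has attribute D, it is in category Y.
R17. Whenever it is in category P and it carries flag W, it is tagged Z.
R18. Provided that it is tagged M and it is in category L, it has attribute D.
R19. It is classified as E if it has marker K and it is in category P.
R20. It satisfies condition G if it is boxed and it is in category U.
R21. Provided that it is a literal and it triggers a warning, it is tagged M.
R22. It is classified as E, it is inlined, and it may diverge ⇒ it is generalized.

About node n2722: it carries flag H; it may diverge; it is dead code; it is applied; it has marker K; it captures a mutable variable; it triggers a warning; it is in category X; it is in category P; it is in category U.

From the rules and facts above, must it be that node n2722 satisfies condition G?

No

Forward chaining from the given facts derives: is well-typed, is in state Q, has a free type variable, has attribute D, is in category Y, is classified as E, is tagged M.
Rules concluding "it satisfies condition G": R7 needs "it is in tail position"; R20 needs "it is boxed" — none of these are established.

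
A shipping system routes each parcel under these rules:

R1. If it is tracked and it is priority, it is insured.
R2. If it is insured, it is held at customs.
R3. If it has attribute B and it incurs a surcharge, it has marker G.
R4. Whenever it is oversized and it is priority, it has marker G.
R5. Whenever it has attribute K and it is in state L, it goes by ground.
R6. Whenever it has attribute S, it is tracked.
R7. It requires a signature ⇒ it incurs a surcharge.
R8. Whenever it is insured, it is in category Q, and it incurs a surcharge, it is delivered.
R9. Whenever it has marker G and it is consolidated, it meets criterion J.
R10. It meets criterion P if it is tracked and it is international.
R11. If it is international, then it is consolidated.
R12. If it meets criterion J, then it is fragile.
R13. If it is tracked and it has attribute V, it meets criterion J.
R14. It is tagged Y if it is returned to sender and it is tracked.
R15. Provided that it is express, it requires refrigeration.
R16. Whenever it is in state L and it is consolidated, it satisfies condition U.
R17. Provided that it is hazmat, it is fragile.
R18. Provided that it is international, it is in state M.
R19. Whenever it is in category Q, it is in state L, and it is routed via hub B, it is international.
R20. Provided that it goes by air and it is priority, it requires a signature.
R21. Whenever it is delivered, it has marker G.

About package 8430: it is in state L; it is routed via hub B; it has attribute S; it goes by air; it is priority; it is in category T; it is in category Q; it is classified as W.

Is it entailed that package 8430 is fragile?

By R6 (it has attribute S): it is tracked.
By R19 (it is in category Q, it is in state L, it is routed via hub B): it is international.
By R20 (it goes by air, it is priority): it requires a signature.
By R1 (it is tracked, it is priority): it is insured.
By R7 (it requires a signature): it incurs a surcharge.
By R8 (it is insured, it is in category Q, it incurs a surcharge): it is delivered.
By R11 (it is international): it is consolidated.
By R21 (it is delivered): it has marker G.
By R9 (it has marker G, it is consolidated): it meets criterion J.
By R12 (it meets criterion J): it is fragile.

Yes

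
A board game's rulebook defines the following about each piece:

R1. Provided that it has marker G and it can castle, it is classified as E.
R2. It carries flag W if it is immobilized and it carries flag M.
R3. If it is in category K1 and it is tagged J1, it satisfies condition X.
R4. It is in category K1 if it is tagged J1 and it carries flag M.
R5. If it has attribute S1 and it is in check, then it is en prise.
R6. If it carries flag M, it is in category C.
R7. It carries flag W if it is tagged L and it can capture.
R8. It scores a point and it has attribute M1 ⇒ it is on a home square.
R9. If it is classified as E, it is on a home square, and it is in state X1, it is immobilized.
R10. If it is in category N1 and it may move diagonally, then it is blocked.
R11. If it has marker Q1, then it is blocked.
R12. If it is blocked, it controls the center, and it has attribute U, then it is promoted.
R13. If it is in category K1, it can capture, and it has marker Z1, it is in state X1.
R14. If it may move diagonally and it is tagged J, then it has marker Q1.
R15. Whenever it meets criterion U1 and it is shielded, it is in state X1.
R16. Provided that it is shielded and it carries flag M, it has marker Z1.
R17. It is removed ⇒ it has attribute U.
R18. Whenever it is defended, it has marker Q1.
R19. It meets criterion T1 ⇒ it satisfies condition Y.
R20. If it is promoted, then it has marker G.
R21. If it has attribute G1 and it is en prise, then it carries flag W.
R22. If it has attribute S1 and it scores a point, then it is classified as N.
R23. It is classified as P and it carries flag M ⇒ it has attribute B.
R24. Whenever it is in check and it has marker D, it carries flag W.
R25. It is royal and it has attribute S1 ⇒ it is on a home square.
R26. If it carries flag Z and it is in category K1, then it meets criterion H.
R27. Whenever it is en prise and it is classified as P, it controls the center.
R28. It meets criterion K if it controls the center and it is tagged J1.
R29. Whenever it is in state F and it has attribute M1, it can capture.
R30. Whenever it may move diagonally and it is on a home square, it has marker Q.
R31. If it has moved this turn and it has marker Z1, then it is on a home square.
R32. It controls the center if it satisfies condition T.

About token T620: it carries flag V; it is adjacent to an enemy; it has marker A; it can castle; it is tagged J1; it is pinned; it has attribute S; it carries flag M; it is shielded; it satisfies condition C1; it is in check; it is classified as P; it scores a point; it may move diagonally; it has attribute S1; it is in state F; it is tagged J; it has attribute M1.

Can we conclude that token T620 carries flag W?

Forward chaining from the given facts derives: is in category K1, is en prise, is in category C, is on a home square, has marker Q1, has marker Z1, is classified as N, has attribute B, controls the center, meets criterion K, can capture, has marker Q, satisfies condition X, is blocked, is in state X1.
Rules concluding "it carries flag W": R2 needs "it is immobilized"; R7 needs "it is tagged L"; R21 needs "it has attribute G1"; R24 needs "it has marker D" — none of these are established.

No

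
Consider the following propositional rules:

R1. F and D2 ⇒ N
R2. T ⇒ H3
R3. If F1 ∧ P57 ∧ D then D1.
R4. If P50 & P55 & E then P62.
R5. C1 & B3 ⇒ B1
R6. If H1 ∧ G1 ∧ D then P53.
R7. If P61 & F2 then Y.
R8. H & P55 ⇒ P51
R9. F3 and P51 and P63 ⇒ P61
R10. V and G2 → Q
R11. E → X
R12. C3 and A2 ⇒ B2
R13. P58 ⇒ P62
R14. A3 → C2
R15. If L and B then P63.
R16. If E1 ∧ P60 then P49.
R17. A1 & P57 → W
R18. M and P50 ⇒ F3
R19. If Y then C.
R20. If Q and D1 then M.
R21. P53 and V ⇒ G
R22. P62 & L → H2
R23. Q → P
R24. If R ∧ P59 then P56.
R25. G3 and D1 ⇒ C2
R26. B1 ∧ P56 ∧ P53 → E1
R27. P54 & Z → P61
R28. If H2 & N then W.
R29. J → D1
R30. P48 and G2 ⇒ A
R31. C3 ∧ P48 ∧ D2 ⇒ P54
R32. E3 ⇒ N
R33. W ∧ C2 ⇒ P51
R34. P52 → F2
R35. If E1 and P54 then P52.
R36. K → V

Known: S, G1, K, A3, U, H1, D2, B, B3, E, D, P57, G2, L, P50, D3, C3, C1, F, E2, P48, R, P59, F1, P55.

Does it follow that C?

N  (by R1: F, D2)
D1  (by R3: F1, P57, D)
P62  (by R4: P50, P55, E)
B1  (by R5: C1, B3)
P53  (by R6: H1, G1, D)
C2  (by R14: A3)
P63  (by R15: L, B)
H2  (by R22: P62, L)
P56  (by R24: R, P59)
E1  (by R26: B1, P56, P53)
W  (by R28: H2, N)
P54  (by R31: C3, P48, D2)
P51  (by R33: W, C2)
P52  (by R35: E1, P54)
V  (by R36: K)
Q  (by R10: V, G2)
M  (by R20: Q, D1)
F2  (by R34: P52)
F3  (by R18: M, P50)
P61  (by R9: F3, P51, P63)
Y  (by R7: P61, F2)
C  (by R19: Y)

Yes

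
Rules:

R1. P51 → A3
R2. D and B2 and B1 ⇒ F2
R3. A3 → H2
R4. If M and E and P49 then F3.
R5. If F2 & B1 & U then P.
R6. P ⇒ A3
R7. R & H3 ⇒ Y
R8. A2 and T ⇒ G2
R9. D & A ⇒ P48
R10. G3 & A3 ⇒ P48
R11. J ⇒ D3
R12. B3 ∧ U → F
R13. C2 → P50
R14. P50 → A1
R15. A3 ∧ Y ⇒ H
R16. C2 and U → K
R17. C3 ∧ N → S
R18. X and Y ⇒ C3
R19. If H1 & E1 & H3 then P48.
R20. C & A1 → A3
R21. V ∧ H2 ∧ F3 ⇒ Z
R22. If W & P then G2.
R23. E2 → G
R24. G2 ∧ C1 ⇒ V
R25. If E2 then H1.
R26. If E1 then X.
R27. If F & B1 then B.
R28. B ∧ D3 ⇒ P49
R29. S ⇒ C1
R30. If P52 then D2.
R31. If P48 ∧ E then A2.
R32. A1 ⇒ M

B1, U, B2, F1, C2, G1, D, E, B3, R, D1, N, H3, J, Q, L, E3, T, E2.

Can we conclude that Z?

Forward chaining from the given facts derives: F2, P, A3, Y, D3, F, P50, A1, H, K, G, H1, B, P49, M, H2, F3.
The only rule concluding Z is R21, which needs V; that is never established.

No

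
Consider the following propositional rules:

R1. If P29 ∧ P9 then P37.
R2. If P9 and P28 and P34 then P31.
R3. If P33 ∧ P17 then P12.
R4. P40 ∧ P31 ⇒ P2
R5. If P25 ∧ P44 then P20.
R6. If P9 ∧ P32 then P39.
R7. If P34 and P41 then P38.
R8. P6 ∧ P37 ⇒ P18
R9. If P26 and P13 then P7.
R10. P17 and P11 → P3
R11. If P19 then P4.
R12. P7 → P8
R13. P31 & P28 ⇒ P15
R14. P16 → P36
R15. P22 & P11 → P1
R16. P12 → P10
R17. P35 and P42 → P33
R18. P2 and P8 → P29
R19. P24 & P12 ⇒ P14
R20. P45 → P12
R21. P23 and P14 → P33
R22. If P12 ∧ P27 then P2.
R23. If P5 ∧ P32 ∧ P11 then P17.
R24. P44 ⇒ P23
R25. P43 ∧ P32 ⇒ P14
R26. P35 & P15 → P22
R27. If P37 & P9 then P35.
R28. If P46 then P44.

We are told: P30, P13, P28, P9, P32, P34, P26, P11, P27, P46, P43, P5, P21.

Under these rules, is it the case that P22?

P31  (by R2: P9, P28, P34)
P7  (by R9: P26, P13)
P8  (by R12: P7)
P15  (by R13: P31, P28)
P17  (by R23: P5, P32, P11)
P14  (by R25: P43, P32)
P44  (by R28: P46)
P23  (by R24: P44)
P33  (by R21: P23, P14)
P12  (by R3: P33, P17)
P2  (by R22: P12, P27)
P29  (by R18: P2, P8)
P37  (by R1: P29, P9)
P35  (by R27: P37, P9)
P22  (by R26: P35, P15)

Yes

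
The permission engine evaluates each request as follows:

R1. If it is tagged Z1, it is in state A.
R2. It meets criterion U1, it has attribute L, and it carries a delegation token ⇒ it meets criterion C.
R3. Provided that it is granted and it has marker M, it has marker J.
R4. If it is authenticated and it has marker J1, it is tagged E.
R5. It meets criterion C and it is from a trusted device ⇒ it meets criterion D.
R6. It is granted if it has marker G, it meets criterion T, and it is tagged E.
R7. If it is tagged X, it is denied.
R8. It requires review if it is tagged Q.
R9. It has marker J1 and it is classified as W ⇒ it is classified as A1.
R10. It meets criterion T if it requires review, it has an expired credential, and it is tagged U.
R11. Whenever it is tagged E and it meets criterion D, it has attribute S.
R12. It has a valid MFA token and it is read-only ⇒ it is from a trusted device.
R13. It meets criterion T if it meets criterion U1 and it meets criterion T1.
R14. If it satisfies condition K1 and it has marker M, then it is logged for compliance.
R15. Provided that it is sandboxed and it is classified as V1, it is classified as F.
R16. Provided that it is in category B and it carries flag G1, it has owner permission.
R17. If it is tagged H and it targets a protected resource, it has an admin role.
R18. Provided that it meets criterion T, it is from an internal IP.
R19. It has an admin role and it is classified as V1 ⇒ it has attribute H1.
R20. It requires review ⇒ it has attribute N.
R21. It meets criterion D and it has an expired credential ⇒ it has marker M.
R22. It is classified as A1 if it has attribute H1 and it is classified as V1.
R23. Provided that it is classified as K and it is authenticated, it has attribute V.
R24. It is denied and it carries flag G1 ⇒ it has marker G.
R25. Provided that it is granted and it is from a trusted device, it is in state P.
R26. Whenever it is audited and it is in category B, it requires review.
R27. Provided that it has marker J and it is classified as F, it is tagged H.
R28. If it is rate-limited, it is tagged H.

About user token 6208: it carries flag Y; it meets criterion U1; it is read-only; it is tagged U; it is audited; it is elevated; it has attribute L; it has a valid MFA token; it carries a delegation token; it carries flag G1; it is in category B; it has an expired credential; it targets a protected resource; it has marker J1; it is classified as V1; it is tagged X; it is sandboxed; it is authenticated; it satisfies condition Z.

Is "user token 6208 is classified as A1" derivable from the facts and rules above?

Yes

By R2 (it meets criterion U1, it has attribute L, it carries a delegation token): it meets criterion C.
By R4 (it is authenticated, it has marker J1): it is tagged E.
By R7 (it is tagged X): it is denied.
By R12 (it has a valid MFA token, it is read-only): it is from a trusted device.
By R15 (it is sandboxed, it is classified as V1): it is classified as F.
By R24 (it is denied, it carries flag G1): it has marker G.
By R26 (it is audited, it is in category B): it requires review.
By R5 (it meets criterion C, it is from a trusted device): it meets criterion D.
By R10 (it requires review, it has an expired credential, it is tagged U): it meets criterion T.
By R21 (it meets criterion D, it has an expired credential): it has marker M.
By R6 (it has marker G, it meets criterion T, it is tagged E): it is granted.
By R3 (it is granted, it has marker M): it has marker J.
By R27 (it has marker J, it is classified as F): it is tagged H.
By R17 (it is tagged H, it targets a protected resource): it has an admin role.
By R19 (it has an admin role, it is classified as V1): it has attribute H1.
By R22 (it has attribute H1, it is classified as V1): it is classified as A1.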